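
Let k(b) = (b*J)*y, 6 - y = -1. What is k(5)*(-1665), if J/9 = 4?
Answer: -2097900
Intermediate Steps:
y = 7 (y = 6 - 1*(-1) = 6 + 1 = 7)
J = 36 (J = 9*4 = 36)
k(b) = 252*b (k(b) = (b*36)*7 = (36*b)*7 = 252*b)
k(5)*(-1665) = (252*5)*(-1665) = 1260*(-1665) = -2097900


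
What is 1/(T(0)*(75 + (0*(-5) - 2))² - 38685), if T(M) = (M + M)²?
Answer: -1/38685 ≈ -2.5850e-5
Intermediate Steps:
T(M) = 4*M² (T(M) = (2*M)² = 4*M²)
1/(T(0)*(75 + (0*(-5) - 2))² - 38685) = 1/((4*0²)*(75 + (0*(-5) - 2))² - 38685) = 1/((4*0)*(75 + (0 - 2))² - 38685) = 1/(0*(75 - 2)² - 38685) = 1/(0*73² - 38685) = 1/(0*5329 - 38685) = 1/(0 - 38685) = 1/(-38685) = -1/38685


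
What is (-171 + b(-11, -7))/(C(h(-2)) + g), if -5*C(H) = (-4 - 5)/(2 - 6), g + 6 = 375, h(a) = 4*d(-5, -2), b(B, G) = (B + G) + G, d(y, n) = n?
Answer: -560/1053 ≈ -0.53181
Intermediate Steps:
b(B, G) = B + 2*G
h(a) = -8 (h(a) = 4*(-2) = -8)
g = 369 (g = -6 + 375 = 369)
C(H) = -9/20 (C(H) = -(-4 - 5)/(5*(2 - 6)) = -(-9)/(5*(-4)) = -(-9)*(-1)/(5*4) = -⅕*9/4 = -9/20)
(-171 + b(-11, -7))/(C(h(-2)) + g) = (-171 + (-11 + 2*(-7)))/(-9/20 + 369) = (-171 + (-11 - 14))/(7371/20) = (-171 - 25)*(20/7371) = -196*20/7371 = -560/1053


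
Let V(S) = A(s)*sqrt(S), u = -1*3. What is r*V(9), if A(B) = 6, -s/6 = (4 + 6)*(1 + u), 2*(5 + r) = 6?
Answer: -36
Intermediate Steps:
r = -2 (r = -5 + (1/2)*6 = -5 + 3 = -2)
u = -3
s = 120 (s = -6*(4 + 6)*(1 - 3) = -60*(-2) = -6*(-20) = 120)
V(S) = 6*sqrt(S)
r*V(9) = -12*sqrt(9) = -12*3 = -2*18 = -36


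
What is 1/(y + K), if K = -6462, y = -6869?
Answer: -1/13331 ≈ -7.5013e-5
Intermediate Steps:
1/(y + K) = 1/(-6869 - 6462) = 1/(-13331) = -1/13331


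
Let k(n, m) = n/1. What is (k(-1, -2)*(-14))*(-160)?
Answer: -2240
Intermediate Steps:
k(n, m) = n (k(n, m) = n*1 = n)
(k(-1, -2)*(-14))*(-160) = -1*(-14)*(-160) = 14*(-160) = -2240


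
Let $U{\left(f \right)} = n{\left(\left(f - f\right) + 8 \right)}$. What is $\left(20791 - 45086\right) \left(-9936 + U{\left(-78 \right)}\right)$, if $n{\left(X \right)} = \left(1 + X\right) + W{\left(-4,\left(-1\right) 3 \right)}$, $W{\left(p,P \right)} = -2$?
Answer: $241225055$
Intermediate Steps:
$n{\left(X \right)} = -1 + X$ ($n{\left(X \right)} = \left(1 + X\right) - 2 = -1 + X$)
$U{\left(f \right)} = 7$ ($U{\left(f \right)} = -1 + \left(\left(f - f\right) + 8\right) = -1 + \left(0 + 8\right) = -1 + 8 = 7$)
$\left(20791 - 45086\right) \left(-9936 + U{\left(-78 \right)}\right) = \left(20791 - 45086\right) \left(-9936 + 7\right) = \left(-24295\right) \left(-9929\right) = 241225055$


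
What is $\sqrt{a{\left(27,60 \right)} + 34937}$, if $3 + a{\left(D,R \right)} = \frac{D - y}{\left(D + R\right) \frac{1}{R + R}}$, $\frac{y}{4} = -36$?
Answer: $\frac{\sqrt{29577854}}{29} \approx 187.54$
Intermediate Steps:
$y = -144$ ($y = 4 \left(-36\right) = -144$)
$a{\left(D,R \right)} = -3 + \frac{2 R \left(144 + D\right)}{D + R}$ ($a{\left(D,R \right)} = -3 + \frac{D - -144}{\left(D + R\right) \frac{1}{R + R}} = -3 + \frac{D + 144}{\left(D + R\right) \frac{1}{2 R}} = -3 + \frac{144 + D}{\left(D + R\right) \frac{1}{2 R}} = -3 + \frac{144 + D}{\frac{1}{2} \frac{1}{R} \left(D + R\right)} = -3 + \left(144 + D\right) \frac{2 R}{D + R} = -3 + \frac{2 R \left(144 + D\right)}{D + R}$)
$\sqrt{a{\left(27,60 \right)} + 34937} = \sqrt{\frac{\left(-3\right) 27 + 285 \cdot 60 + 2 \cdot 27 \cdot 60}{27 + 60} + 34937} = \sqrt{\frac{-81 + 17100 + 3240}{87} + 34937} = \sqrt{\frac{1}{87} \cdot 20259 + 34937} = \sqrt{\frac{6753}{29} + 34937} = \sqrt{\frac{1019926}{29}} = \frac{\sqrt{29577854}}{29}$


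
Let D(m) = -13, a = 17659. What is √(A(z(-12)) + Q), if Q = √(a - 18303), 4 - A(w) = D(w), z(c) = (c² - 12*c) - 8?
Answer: √(17 + 2*I*√161) ≈ 4.8757 + 2.6024*I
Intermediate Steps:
z(c) = -8 + c² - 12*c
A(w) = 17 (A(w) = 4 - 1*(-13) = 4 + 13 = 17)
Q = 2*I*√161 (Q = √(17659 - 18303) = √(-644) = 2*I*√161 ≈ 25.377*I)
√(A(z(-12)) + Q) = √(17 + 2*I*√161)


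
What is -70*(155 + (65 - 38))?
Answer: -12740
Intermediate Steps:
-70*(155 + (65 - 38)) = -70*(155 + 27) = -70*182 = -12740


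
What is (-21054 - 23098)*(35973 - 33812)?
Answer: -95412472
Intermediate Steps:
(-21054 - 23098)*(35973 - 33812) = -44152*2161 = -95412472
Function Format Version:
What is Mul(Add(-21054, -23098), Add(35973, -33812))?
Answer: -95412472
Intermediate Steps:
Mul(Add(-21054, -23098), Add(35973, -33812)) = Mul(-44152, 2161) = -95412472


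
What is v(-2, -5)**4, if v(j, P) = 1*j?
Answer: 16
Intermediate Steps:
v(j, P) = j
v(-2, -5)**4 = (-2)**4 = 16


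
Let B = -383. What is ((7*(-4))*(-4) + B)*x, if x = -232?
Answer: 62872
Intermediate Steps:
((7*(-4))*(-4) + B)*x = ((7*(-4))*(-4) - 383)*(-232) = (-28*(-4) - 383)*(-232) = (112 - 383)*(-232) = -271*(-232) = 62872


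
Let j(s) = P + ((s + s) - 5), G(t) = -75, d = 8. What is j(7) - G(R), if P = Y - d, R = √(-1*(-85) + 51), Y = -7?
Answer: 69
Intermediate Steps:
R = 2*√34 (R = √(85 + 51) = √136 = 2*√34 ≈ 11.662)
P = -15 (P = -7 - 1*8 = -7 - 8 = -15)
j(s) = -20 + 2*s (j(s) = -15 + ((s + s) - 5) = -15 + (2*s - 5) = -15 + (-5 + 2*s) = -20 + 2*s)
j(7) - G(R) = (-20 + 2*7) - 1*(-75) = (-20 + 14) + 75 = -6 + 75 = 69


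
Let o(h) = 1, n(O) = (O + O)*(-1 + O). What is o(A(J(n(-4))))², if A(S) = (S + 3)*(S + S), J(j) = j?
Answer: 1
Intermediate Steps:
n(O) = 2*O*(-1 + O) (n(O) = (2*O)*(-1 + O) = 2*O*(-1 + O))
A(S) = 2*S*(3 + S) (A(S) = (3 + S)*(2*S) = 2*S*(3 + S))
o(A(J(n(-4))))² = 1² = 1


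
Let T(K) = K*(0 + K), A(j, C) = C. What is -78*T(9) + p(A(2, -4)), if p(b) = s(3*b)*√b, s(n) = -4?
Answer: -6318 - 8*I ≈ -6318.0 - 8.0*I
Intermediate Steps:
p(b) = -4*√b
T(K) = K² (T(K) = K*K = K²)
-78*T(9) + p(A(2, -4)) = -78*9² - 8*I = -78*81 - 8*I = -6318 - 8*I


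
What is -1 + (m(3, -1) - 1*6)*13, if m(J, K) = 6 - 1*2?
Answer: -27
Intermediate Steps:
m(J, K) = 4 (m(J, K) = 6 - 2 = 4)
-1 + (m(3, -1) - 1*6)*13 = -1 + (4 - 1*6)*13 = -1 + (4 - 6)*13 = -1 - 2*13 = -1 - 26 = -27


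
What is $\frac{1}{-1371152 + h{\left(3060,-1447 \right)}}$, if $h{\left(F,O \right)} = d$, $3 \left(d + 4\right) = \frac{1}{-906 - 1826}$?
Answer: $- \frac{8196}{11237994577} \approx -7.2931 \cdot 10^{-7}$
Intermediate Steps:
$d = - \frac{32785}{8196}$ ($d = -4 + \frac{1}{3 \left(-906 - 1826\right)} = -4 + \frac{1}{3 \left(-2732\right)} = -4 + \frac{1}{3} \left(- \frac{1}{2732}\right) = -4 - \frac{1}{8196} = - \frac{32785}{8196} \approx -4.0001$)
$h{\left(F,O \right)} = - \frac{32785}{8196}$
$\frac{1}{-1371152 + h{\left(3060,-1447 \right)}} = \frac{1}{-1371152 - \frac{32785}{8196}} = \frac{1}{- \frac{11237994577}{8196}} = - \frac{8196}{11237994577}$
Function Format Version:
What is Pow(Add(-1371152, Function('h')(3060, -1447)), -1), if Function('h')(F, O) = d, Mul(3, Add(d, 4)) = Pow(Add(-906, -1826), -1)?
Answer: Rational(-8196, 11237994577) ≈ -7.2931e-7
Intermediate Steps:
d = Rational(-32785, 8196) (d = Add(-4, Mul(Rational(1, 3), Pow(Add(-906, -1826), -1))) = Add(-4, Mul(Rational(1, 3), Pow(-2732, -1))) = Add(-4, Mul(Rational(1, 3), Rational(-1, 2732))) = Add(-4, Rational(-1, 8196)) = Rational(-32785, 8196) ≈ -4.0001)
Function('h')(F, O) = Rational(-32785, 8196)
Pow(Add(-1371152, Function('h')(3060, -1447)), -1) = Pow(Add(-1371152, Rational(-32785, 8196)), -1) = Pow(Rational(-11237994577, 8196), -1) = Rational(-8196, 11237994577)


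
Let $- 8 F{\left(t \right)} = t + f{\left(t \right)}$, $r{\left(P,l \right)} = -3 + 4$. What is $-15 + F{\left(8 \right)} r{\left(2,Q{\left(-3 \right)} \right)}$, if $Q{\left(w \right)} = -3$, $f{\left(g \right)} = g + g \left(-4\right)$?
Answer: $-13$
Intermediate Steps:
$f{\left(g \right)} = - 3 g$ ($f{\left(g \right)} = g - 4 g = - 3 g$)
$r{\left(P,l \right)} = 1$
$F{\left(t \right)} = \frac{t}{4}$ ($F{\left(t \right)} = - \frac{t - 3 t}{8} = - \frac{\left(-2\right) t}{8} = \frac{t}{4}$)
$-15 + F{\left(8 \right)} r{\left(2,Q{\left(-3 \right)} \right)} = -15 + \frac{1}{4} \cdot 8 \cdot 1 = -15 + 2 \cdot 1 = -15 + 2 = -13$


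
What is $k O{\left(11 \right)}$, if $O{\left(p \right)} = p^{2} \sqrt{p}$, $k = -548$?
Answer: $- 66308 \sqrt{11} \approx -2.1992 \cdot 10^{5}$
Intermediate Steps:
$O{\left(p \right)} = p^{\frac{5}{2}}$
$k O{\left(11 \right)} = - 548 \cdot 11^{\frac{5}{2}} = - 548 \cdot 121 \sqrt{11} = - 66308 \sqrt{11}$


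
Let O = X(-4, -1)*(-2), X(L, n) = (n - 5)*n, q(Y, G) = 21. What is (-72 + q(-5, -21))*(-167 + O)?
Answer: 9129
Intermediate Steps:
X(L, n) = n*(-5 + n) (X(L, n) = (-5 + n)*n = n*(-5 + n))
O = -12 (O = -(-5 - 1)*(-2) = -1*(-6)*(-2) = 6*(-2) = -12)
(-72 + q(-5, -21))*(-167 + O) = (-72 + 21)*(-167 - 12) = -51*(-179) = 9129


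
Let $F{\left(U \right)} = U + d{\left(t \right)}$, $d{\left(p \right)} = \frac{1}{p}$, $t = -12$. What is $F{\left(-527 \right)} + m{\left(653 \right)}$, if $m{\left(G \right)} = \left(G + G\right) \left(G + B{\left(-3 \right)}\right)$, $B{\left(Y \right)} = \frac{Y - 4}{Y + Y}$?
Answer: $\frac{10245775}{12} \approx 8.5382 \cdot 10^{5}$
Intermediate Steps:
$B{\left(Y \right)} = \frac{-4 + Y}{2 Y}$
$F{\left(U \right)} = - \frac{1}{12} + U$ ($F{\left(U \right)} = U + \frac{1}{-12} = U - \frac{1}{12} = - \frac{1}{12} + U$)
$m{\left(G \right)} = 2 G \left(\frac{7}{6} + G\right)$ ($m{\left(G \right)} = \left(G + G\right) \left(G + \frac{-4 - 3}{2 \left(-3\right)}\right) = 2 G \left(G + \frac{1}{2} \left(- \frac{1}{3}\right) \left(-7\right)\right) = 2 G \left(G + \frac{7}{6}\right) = 2 G \left(\frac{7}{6} + G\right)$)
$F{\left(-527 \right)} + m{\left(653 \right)} = \left(- \frac{1}{12} - 527\right) + \frac{1}{3} \cdot 653 \left(7 + 6 \cdot 653\right) = - \frac{6325}{12} + \frac{1}{3} \cdot 653 \left(7 + 3918\right) = - \frac{6325}{12} + \frac{1}{3} \cdot 653 \cdot 3925 = - \frac{6325}{12} + \frac{2563025}{3} = \frac{10245775}{12}$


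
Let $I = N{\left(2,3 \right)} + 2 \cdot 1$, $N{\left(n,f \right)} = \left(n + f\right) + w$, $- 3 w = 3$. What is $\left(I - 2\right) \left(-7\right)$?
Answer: $-28$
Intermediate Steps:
$w = -1$ ($w = \left(- \frac{1}{3}\right) 3 = -1$)
$N{\left(n,f \right)} = -1 + f + n$ ($N{\left(n,f \right)} = \left(n + f\right) - 1 = \left(f + n\right) - 1 = -1 + f + n$)
$I = 6$ ($I = \left(-1 + 3 + 2\right) + 2 \cdot 1 = 4 + 2 = 6$)
$\left(I - 2\right) \left(-7\right) = \left(6 - 2\right) \left(-7\right) = 4 \left(-7\right) = -28$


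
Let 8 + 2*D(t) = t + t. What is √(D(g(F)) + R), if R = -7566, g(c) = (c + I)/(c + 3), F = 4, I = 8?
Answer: I*√370846/7 ≈ 86.996*I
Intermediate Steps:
g(c) = (8 + c)/(3 + c) (g(c) = (c + 8)/(c + 3) = (8 + c)/(3 + c))
D(t) = -4 + t (D(t) = -4 + (t + t)/2 = -4 + (2*t)/2 = -4 + t)
√(D(g(F)) + R) = √((-4 + (8 + 4)/(3 + 4)) - 7566) = √((-4 + 12/7) - 7566) = √(-16/7 - 7566) = √(-52978/7) = I*√370846/7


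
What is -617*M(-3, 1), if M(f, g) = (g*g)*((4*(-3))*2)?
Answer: 14808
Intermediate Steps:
M(f, g) = -24*g² (M(f, g) = g²*(-12*2) = g²*(-24) = -24*g²)
-617*M(-3, 1) = -(-14808)*1² = -(-14808) = -617*(-24) = 14808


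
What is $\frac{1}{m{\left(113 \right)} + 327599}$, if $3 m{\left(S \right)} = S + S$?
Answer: $\frac{3}{983023} \approx 3.0518 \cdot 10^{-6}$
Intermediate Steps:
$m{\left(S \right)} = \frac{2 S}{3}$ ($m{\left(S \right)} = \frac{S + S}{3} = \frac{2 S}{3}$)
$\frac{1}{m{\left(113 \right)} + 327599} = \frac{1}{\frac{2}{3} \cdot 113 + 327599} = \frac{1}{\frac{226}{3} + 327599} = \frac{1}{\frac{983023}{3}} = \frac{3}{983023}$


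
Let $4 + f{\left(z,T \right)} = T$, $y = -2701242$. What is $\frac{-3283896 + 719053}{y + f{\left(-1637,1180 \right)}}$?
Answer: $\frac{2564843}{2700066} \approx 0.94992$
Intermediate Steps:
$f{\left(z,T \right)} = -4 + T$
$\frac{-3283896 + 719053}{y + f{\left(-1637,1180 \right)}} = \frac{-3283896 + 719053}{-2701242 + \left(-4 + 1180\right)} = - \frac{2564843}{-2701242 + 1176} = - \frac{2564843}{-2700066} = \left(-2564843\right) \left(- \frac{1}{2700066}\right) = \frac{2564843}{2700066}$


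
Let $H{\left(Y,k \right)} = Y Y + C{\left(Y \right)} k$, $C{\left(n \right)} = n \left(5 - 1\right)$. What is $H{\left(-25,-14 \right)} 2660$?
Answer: $5386500$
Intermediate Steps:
$C{\left(n \right)} = 4 n$ ($C{\left(n \right)} = n 4 = 4 n$)
$H{\left(Y,k \right)} = Y^{2} + 4 Y k$ ($H{\left(Y,k \right)} = Y Y + 4 Y k = Y^{2} + 4 Y k$)
$H{\left(-25,-14 \right)} 2660 = - 25 \left(-25 + 4 \left(-14\right)\right) 2660 = - 25 \left(-25 - 56\right) 2660 = \left(-25\right) \left(-81\right) 2660 = 2025 \cdot 2660 = 5386500$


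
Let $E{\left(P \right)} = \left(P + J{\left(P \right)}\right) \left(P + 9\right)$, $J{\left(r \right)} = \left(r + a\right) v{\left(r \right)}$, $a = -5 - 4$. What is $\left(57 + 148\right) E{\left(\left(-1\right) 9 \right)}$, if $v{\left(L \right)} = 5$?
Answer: $0$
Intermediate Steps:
$a = -9$ ($a = -5 - 4 = -9$)
$J{\left(r \right)} = -45 + 5 r$ ($J{\left(r \right)} = \left(r - 9\right) 5 = \left(-9 + r\right) 5 = -45 + 5 r$)
$E{\left(P \right)} = \left(-45 + 6 P\right) \left(9 + P\right)$ ($E{\left(P \right)} = \left(P + \left(-45 + 5 P\right)\right) \left(P + 9\right) = \left(-45 + 6 P\right) \left(9 + P\right)$)
$\left(57 + 148\right) E{\left(\left(-1\right) 9 \right)} = \left(57 + 148\right) \left(-405 + 6 \left(\left(-1\right) 9\right)^{2} + 9 \left(\left(-1\right) 9\right)\right) = 205 \left(-405 + 6 \left(-9\right)^{2} + 9 \left(-9\right)\right) = 205 \left(-405 + 6 \cdot 81 - 81\right) = 205 \left(-405 + 486 - 81\right) = 205 \cdot 0 = 0$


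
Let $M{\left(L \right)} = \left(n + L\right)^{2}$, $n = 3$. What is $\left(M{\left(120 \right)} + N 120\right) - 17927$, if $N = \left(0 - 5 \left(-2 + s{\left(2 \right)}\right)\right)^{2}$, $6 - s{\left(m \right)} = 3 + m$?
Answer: $202$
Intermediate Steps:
$M{\left(L \right)} = \left(3 + L\right)^{2}$
$s{\left(m \right)} = 3 - m$ ($s{\left(m \right)} = 6 - \left(3 + m\right) = 3 - m$)
$N = 25$ ($N = \left(0 - 5 \left(-2 + \left(3 - 2\right)\right)\right)^{2} = \left(0 - 5 \left(-2 + 1\right)\right)^{2} = \left(0 - -5\right)^{2} = \left(0 + 5\right)^{2} = 5^{2} = 25$)
$\left(M{\left(120 \right)} + N 120\right) - 17927 = \left(\left(3 + 120\right)^{2} + 25 \cdot 120\right) - 17927 = \left(123^{2} + 3000\right) - 17927 = \left(15129 + 3000\right) - 17927 = 18129 - 17927 = 202$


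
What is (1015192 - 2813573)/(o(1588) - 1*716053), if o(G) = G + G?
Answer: 1798381/712877 ≈ 2.5227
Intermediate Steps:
o(G) = 2*G
(1015192 - 2813573)/(o(1588) - 1*716053) = (1015192 - 2813573)/(2*1588 - 1*716053) = -1798381/(3176 - 716053) = -1798381/(-712877) = -1798381*(-1/712877) = 1798381/712877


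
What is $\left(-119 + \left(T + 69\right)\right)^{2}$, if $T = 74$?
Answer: $576$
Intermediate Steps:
$\left(-119 + \left(T + 69\right)\right)^{2} = \left(-119 + \left(74 + 69\right)\right)^{2} = \left(-119 + 143\right)^{2} = 24^{2} = 576$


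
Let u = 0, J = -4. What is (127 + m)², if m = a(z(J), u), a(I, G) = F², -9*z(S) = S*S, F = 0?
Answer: 16129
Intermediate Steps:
z(S) = -S²/9 (z(S) = -S*S/9 = -S²/9)
a(I, G) = 0 (a(I, G) = 0² = 0)
m = 0
(127 + m)² = (127 + 0)² = 127² = 16129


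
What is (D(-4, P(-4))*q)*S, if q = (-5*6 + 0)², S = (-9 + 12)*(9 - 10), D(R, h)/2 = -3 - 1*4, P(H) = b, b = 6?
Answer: 37800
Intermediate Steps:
P(H) = 6
D(R, h) = -14 (D(R, h) = 2*(-3 - 1*4) = 2*(-3 - 4) = 2*(-7) = -14)
S = -3 (S = 3*(-1) = -3)
q = 900 (q = (-30 + 0)² = (-30)² = 900)
(D(-4, P(-4))*q)*S = -14*900*(-3) = -12600*(-3) = 37800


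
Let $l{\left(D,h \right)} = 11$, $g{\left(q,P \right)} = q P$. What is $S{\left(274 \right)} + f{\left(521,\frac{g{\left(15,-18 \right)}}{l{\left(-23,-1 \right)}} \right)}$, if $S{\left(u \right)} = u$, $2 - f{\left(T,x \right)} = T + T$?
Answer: $-766$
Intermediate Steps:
$g{\left(q,P \right)} = P q$
$f{\left(T,x \right)} = 2 - 2 T$ ($f{\left(T,x \right)} = 2 - \left(T + T\right) = 2 - 2 T$)
$S{\left(274 \right)} + f{\left(521,\frac{g{\left(15,-18 \right)}}{l{\left(-23,-1 \right)}} \right)} = 274 + \left(2 - 1042\right) = 274 - 1040 = -766$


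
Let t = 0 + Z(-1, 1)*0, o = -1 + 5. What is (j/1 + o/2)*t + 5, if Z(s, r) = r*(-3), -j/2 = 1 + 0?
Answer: 5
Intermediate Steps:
o = 4
j = -2 (j = -2*(1 + 0) = -2*1 = -2)
Z(s, r) = -3*r
t = 0 (t = 0 - 3*1*0 = 0 - 3*0 = 0 + 0 = 0)
(j/1 + o/2)*t + 5 = (-2/1 + 4/2)*0 + 5 = (-2*1 + 4*(½))*0 + 5 = (-2 + 2)*0 + 5 = 0*0 + 5 = 0 + 5 = 5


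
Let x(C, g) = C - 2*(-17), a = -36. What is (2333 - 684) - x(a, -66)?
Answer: 1651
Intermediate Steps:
x(C, g) = 34 + C (x(C, g) = C + 34 = 34 + C)
(2333 - 684) - x(a, -66) = (2333 - 684) - (34 - 36) = 1649 - 1*(-2) = 1649 + 2 = 1651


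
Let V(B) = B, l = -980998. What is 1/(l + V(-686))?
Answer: -1/981684 ≈ -1.0187e-6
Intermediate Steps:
1/(l + V(-686)) = 1/(-980998 - 686) = 1/(-981684) = -1/981684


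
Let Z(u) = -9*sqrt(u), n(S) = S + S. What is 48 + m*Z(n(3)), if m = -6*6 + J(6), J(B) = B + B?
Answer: 48 + 216*sqrt(6) ≈ 577.09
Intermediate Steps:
J(B) = 2*B
m = -24 (m = -6*6 + 2*6 = -36 + 12 = -24)
n(S) = 2*S
48 + m*Z(n(3)) = 48 - (-216)*sqrt(2*3) = 48 - (-216)*sqrt(6) = 48 + 216*sqrt(6)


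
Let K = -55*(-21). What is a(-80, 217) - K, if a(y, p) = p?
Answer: -938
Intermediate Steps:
K = 1155
a(-80, 217) - K = 217 - 1*1155 = 217 - 1155 = -938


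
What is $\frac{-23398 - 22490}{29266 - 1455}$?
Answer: $- \frac{45888}{27811} \approx -1.65$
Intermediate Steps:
$\frac{-23398 - 22490}{29266 - 1455} = - \frac{45888}{27811}$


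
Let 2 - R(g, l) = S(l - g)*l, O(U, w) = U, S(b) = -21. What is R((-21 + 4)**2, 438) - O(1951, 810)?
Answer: 7249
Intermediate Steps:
R(g, l) = 2 + 21*l (R(g, l) = 2 - (-21)*l = 2 + 21*l)
R((-21 + 4)**2, 438) - O(1951, 810) = (2 + 21*438) - 1*1951 = (2 + 9198) - 1951 = 9200 - 1951 = 7249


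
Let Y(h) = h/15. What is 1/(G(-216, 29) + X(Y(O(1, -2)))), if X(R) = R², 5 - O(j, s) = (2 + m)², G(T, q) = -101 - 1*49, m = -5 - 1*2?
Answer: -9/1334 ≈ -0.0067466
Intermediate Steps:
m = -7 (m = -5 - 2 = -7)
G(T, q) = -150 (G(T, q) = -101 - 49 = -150)
O(j, s) = -20 (O(j, s) = 5 - (2 - 7)² = 5 - 1*(-5)² = 5 - 1*25 = 5 - 25 = -20)
Y(h) = h/15 (Y(h) = h*(1/15) = h/15)
1/(G(-216, 29) + X(Y(O(1, -2)))) = 1/(-150 + ((1/15)*(-20))²) = 1/(-150 + (-4/3)²) = 1/(-150 + 16/9) = 1/(-1334/9) = -9/1334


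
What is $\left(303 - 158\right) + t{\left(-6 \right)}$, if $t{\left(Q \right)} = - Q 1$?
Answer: $151$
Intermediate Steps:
$t{\left(Q \right)} = - Q$
$\left(303 - 158\right) + t{\left(-6 \right)} = \left(303 - 158\right) - -6 = 145 + 6 = 151$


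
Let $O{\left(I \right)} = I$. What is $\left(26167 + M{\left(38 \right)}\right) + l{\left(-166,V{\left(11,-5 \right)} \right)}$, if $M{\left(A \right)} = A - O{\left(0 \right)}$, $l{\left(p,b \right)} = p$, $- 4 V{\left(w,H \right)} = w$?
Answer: $26039$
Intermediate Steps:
$V{\left(w,H \right)} = - \frac{w}{4}$
$M{\left(A \right)} = A$ ($M{\left(A \right)} = A - 0 = A + 0 = A$)
$\left(26167 + M{\left(38 \right)}\right) + l{\left(-166,V{\left(11,-5 \right)} \right)} = \left(26167 + 38\right) - 166 = 26205 - 166 = 26039$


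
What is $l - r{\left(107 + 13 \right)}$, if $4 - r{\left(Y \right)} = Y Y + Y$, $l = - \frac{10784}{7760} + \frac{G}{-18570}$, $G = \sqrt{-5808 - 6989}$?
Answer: $\frac{7039586}{485} - \frac{i \sqrt{12797}}{18570} \approx 14515.0 - 0.0060918 i$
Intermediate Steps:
$G = i \sqrt{12797}$ ($G = \sqrt{-12797} = i \sqrt{12797} \approx 113.12 i$)
$l = - \frac{674}{485} - \frac{i \sqrt{12797}}{18570}$ ($l = - \frac{10784}{7760} + \frac{i \sqrt{12797}}{-18570} = \left(-10784\right) \frac{1}{7760} + i \sqrt{12797} \left(- \frac{1}{18570}\right) = - \frac{674}{485} - \frac{i \sqrt{12797}}{18570} \approx -1.3897 - 0.0060918 i$)
$r{\left(Y \right)} = 4 - Y - Y^{2}$ ($r{\left(Y \right)} = 4 - \left(Y Y + Y\right) = 4 - \left(Y^{2} + Y\right) = 4 - \left(Y + Y^{2}\right) = 4 - Y - Y^{2}$)
$l - r{\left(107 + 13 \right)} = \left(- \frac{674}{485} - \frac{i \sqrt{12797}}{18570}\right) - \left(4 - \left(107 + 13\right) - \left(107 + 13\right)^{2}\right) = \left(- \frac{674}{485} - \frac{i \sqrt{12797}}{18570}\right) - \left(4 - 120 - 120^{2}\right) = \left(- \frac{674}{485} - \frac{i \sqrt{12797}}{18570}\right) - \left(4 - 120 - 14400\right) = \left(- \frac{674}{485} - \frac{i \sqrt{12797}}{18570}\right) - -14516 = \left(- \frac{674}{485} - \frac{i \sqrt{12797}}{18570}\right) + 14516 = \frac{7039586}{485} - \frac{i \sqrt{12797}}{18570}$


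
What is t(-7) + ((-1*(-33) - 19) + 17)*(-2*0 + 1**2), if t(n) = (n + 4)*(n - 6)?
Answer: 70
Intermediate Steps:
t(n) = (-6 + n)*(4 + n) (t(n) = (4 + n)*(-6 + n) = (-6 + n)*(4 + n))
t(-7) + ((-1*(-33) - 19) + 17)*(-2*0 + 1**2) = (-24 + (-7)**2 - 2*(-7)) + ((-1*(-33) - 19) + 17)*(-2*0 + 1**2) = (-24 + 49 + 14) + ((33 - 19) + 17)*(0 + 1) = 39 + (14 + 17)*1 = 39 + 31*1 = 39 + 31 = 70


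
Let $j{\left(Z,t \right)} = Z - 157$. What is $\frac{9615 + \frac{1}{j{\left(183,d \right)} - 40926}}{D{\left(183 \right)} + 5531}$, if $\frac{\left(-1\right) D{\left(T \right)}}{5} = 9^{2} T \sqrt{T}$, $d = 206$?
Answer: $- \frac{2175085102969}{41112454567952600} - \frac{5829196615677 \sqrt{183}}{8222490913590520} \approx -0.0096432$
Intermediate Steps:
$j{\left(Z,t \right)} = -157 + Z$
$D{\left(T \right)} = - 405 T^{\frac{3}{2}}$ ($D{\left(T \right)} = - 5 \cdot 9^{2} T \sqrt{T} = - 5 \cdot 81 T \sqrt{T} = - 5 \cdot 81 T^{\frac{3}{2}} = - 405 T^{\frac{3}{2}}$)
$\frac{9615 + \frac{1}{j{\left(183,d \right)} - 40926}}{D{\left(183 \right)} + 5531} = \frac{9615 + \frac{1}{\left(-157 + 183\right) - 40926}}{- 405 \cdot 183^{\frac{3}{2}} + 5531} = \frac{9615 + \frac{1}{26 - 40926}}{- 405 \cdot 183 \sqrt{183} + 5531} = \frac{9615 + \frac{1}{-40900}}{- 74115 \sqrt{183} + 5531} = \frac{9615 - \frac{1}{40900}}{5531 - 74115 \sqrt{183}} = \frac{393253499}{40900 \left(5531 - 74115 \sqrt{183}\right)}$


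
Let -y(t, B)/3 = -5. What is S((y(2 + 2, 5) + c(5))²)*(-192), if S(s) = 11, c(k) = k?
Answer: -2112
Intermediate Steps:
y(t, B) = 15 (y(t, B) = -3*(-5) = 15)
S((y(2 + 2, 5) + c(5))²)*(-192) = 11*(-192) = -2112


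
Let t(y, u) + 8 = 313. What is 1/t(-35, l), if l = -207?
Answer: 1/305 ≈ 0.0032787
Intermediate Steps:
t(y, u) = 305 (t(y, u) = -8 + 313 = 305)
1/t(-35, l) = 1/305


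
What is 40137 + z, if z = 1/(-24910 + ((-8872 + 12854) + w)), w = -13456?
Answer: 1380070607/34384 ≈ 40137.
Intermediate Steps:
z = -1/34384 (z = 1/(-24910 + ((-8872 + 12854) - 13456)) = 1/(-24910 + (3982 - 13456)) = 1/(-24910 - 9474) = 1/(-34384) = -1/34384 ≈ -2.9083e-5)
40137 + z = 40137 - 1/34384 = 1380070607/34384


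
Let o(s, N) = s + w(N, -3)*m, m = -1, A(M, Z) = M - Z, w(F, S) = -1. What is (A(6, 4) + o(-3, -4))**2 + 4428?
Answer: 4428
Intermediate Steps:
o(s, N) = 1 + s (o(s, N) = s - 1*(-1) = s + 1 = 1 + s)
(A(6, 4) + o(-3, -4))**2 + 4428 = ((6 - 1*4) + (1 - 3))**2 + 4428 = ((6 - 4) - 2)**2 + 4428 = (2 - 2)**2 + 4428 = 0**2 + 4428 = 0 + 4428 = 4428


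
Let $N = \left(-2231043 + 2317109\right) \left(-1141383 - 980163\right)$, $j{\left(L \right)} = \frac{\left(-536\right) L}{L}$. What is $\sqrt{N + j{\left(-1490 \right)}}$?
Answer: $2 i \sqrt{45648244643} \approx 4.2731 \cdot 10^{5} i$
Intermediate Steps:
$j{\left(L \right)} = -536$
$N = -182592978036$ ($N = 86066 \left(-2121546\right) = -182592978036$)
$\sqrt{N + j{\left(-1490 \right)}} = \sqrt{-182592978036 - 536} = \sqrt{-182592978572} = 2 i \sqrt{45648244643}$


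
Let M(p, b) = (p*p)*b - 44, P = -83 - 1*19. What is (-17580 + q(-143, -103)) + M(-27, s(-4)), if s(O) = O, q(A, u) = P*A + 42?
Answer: -5912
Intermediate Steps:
P = -102 (P = -83 - 19 = -102)
q(A, u) = 42 - 102*A (q(A, u) = -102*A + 42 = 42 - 102*A)
M(p, b) = -44 + b*p² (M(p, b) = p²*b - 44 = b*p² - 44 = -44 + b*p²)
(-17580 + q(-143, -103)) + M(-27, s(-4)) = (-17580 + (42 - 102*(-143))) + (-44 - 4*(-27)²) = (-17580 + (42 + 14586)) + (-44 - 4*729) = (-17580 + 14628) + (-44 - 2916) = -2952 - 2960 = -5912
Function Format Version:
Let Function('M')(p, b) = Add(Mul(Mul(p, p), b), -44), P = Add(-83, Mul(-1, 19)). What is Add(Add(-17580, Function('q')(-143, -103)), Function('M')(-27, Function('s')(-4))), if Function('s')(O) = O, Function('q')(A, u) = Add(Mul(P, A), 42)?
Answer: -5912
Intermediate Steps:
P = -102 (P = Add(-83, -19) = -102)
Function('q')(A, u) = Add(42, Mul(-102, A)) (Function('q')(A, u) = Add(Mul(-102, A), 42) = Add(42, Mul(-102, A)))
Function('M')(p, b) = Add(-44, Mul(b, Pow(p, 2))) (Function('M')(p, b) = Add(Mul(Pow(p, 2), b), -44) = Add(Mul(b, Pow(p, 2)), -44) = Add(-44, Mul(b, Pow(p, 2))))
Add(Add(-17580, Function('q')(-143, -103)), Function('M')(-27, Function('s')(-4))) = Add(Add(-17580, Add(42, Mul(-102, -143))), Add(-44, Mul(-4, Pow(-27, 2)))) = Add(Add(-17580, Add(42, 14586)), Add(-44, Mul(-4, 729))) = Add(Add(-17580, 14628), Add(-44, -2916)) = Add(-2952, -2960) = -5912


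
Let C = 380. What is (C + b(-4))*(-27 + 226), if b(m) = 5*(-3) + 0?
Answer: 72635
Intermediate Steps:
b(m) = -15 (b(m) = -15 + 0 = -15)
(C + b(-4))*(-27 + 226) = (380 - 15)*(-27 + 226) = 365*199 = 72635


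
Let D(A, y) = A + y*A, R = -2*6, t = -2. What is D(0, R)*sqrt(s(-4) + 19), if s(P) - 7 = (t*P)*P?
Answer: 0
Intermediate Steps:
s(P) = 7 - 2*P**2 (s(P) = 7 + (-2*P)*P = 7 - 2*P**2)
R = -12
D(A, y) = A + A*y
D(0, R)*sqrt(s(-4) + 19) = (0*(1 - 12))*sqrt((7 - 2*(-4)**2) + 19) = (0*(-11))*sqrt((7 - 2*16) + 19) = 0*sqrt((7 - 32) + 19) = 0*sqrt(-25 + 19) = 0*sqrt(-6) = 0*(I*sqrt(6)) = 0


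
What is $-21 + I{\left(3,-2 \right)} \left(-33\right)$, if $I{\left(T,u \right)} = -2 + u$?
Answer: $111$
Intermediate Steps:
$-21 + I{\left(3,-2 \right)} \left(-33\right) = -21 + \left(-2 - 2\right) \left(-33\right) = -21 - -132 = -21 + 132 = 111$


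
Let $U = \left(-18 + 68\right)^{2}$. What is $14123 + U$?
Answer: $16623$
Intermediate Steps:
$U = 2500$ ($U = 50^{2} = 2500$)
$14123 + U = 14123 + 2500 = 16623$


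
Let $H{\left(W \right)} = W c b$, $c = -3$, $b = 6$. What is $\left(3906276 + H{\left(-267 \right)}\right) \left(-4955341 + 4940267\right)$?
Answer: $-58955650068$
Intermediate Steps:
$H{\left(W \right)} = - 18 W$ ($H{\left(W \right)} = W \left(-3\right) 6 = - 3 W 6 = - 18 W$)
$\left(3906276 + H{\left(-267 \right)}\right) \left(-4955341 + 4940267\right) = \left(3906276 - -4806\right) \left(-4955341 + 4940267\right) = \left(3906276 + 4806\right) \left(-15074\right) = 3911082 \left(-15074\right) = -58955650068$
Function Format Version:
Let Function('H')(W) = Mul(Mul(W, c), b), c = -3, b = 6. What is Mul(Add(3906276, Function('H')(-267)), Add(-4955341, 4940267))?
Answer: -58955650068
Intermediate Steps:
Function('H')(W) = Mul(-18, W) (Function('H')(W) = Mul(Mul(W, -3), 6) = Mul(Mul(-3, W), 6) = Mul(-18, W))
Mul(Add(3906276, Function('H')(-267)), Add(-4955341, 4940267)) = Mul(Add(3906276, Mul(-18, -267)), Add(-4955341, 4940267)) = Mul(Add(3906276, 4806), -15074) = Mul(3911082, -15074) = -58955650068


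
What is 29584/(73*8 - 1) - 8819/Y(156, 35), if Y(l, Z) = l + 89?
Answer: 2106603/142835 ≈ 14.749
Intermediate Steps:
Y(l, Z) = 89 + l
29584/(73*8 - 1) - 8819/Y(156, 35) = 29584/(73*8 - 1) - 8819/(89 + 156) = 29584/(584 - 1) - 8819/245 = 29584/583 - 8819*1/245 = 29584*(1/583) - 8819/245 = 29584/583 - 8819/245 = 2106603/142835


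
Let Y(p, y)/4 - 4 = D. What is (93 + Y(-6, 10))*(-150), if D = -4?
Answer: -13950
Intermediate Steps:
Y(p, y) = 0 (Y(p, y) = 16 + 4*(-4) = 16 - 16 = 0)
(93 + Y(-6, 10))*(-150) = (93 + 0)*(-150) = 93*(-150) = -13950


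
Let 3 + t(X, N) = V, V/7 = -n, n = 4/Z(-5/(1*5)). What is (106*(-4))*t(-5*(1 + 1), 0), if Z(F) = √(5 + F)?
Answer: 7208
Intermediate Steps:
n = 2 (n = 4/(√(5 - 5/(1*5))) = 4/(√(5 - 5/5)) = 4/(√(5 - 5*⅕)) = 4/(√(5 - 1)) = 4/(√4) = 4/2 = 4*(½) = 2)
V = -14 (V = 7*(-1*2) = 7*(-2) = -14)
t(X, N) = -17 (t(X, N) = -3 - 14 = -17)
(106*(-4))*t(-5*(1 + 1), 0) = (106*(-4))*(-17) = -424*(-17) = 7208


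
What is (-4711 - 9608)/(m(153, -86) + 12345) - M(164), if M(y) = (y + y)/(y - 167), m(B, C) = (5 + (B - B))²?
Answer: 4014403/37110 ≈ 108.18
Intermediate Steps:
m(B, C) = 25 (m(B, C) = (5 + 0)² = 5² = 25)
M(y) = 2*y/(-167 + y) (M(y) = (2*y)/(-167 + y) = 2*y/(-167 + y))
(-4711 - 9608)/(m(153, -86) + 12345) - M(164) = (-4711 - 9608)/(25 + 12345) - 2*164/(-167 + 164) = -14319/12370 - 2*164/(-3) = -14319*1/12370 - 2*164*(-1)/3 = -14319/12370 - 1*(-328/3) = -14319/12370 + 328/3 = 4014403/37110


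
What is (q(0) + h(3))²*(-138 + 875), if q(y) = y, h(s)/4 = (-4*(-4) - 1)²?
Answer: 596970000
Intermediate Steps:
h(s) = 900 (h(s) = 4*(-4*(-4) - 1)² = 4*(16 - 1)² = 4*15² = 4*225 = 900)
(q(0) + h(3))²*(-138 + 875) = (0 + 900)²*(-138 + 875) = 900²*737 = 810000*737 = 596970000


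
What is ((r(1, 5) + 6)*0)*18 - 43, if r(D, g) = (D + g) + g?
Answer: -43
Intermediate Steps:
r(D, g) = D + 2*g
((r(1, 5) + 6)*0)*18 - 43 = (((1 + 2*5) + 6)*0)*18 - 43 = (((1 + 10) + 6)*0)*18 - 43 = ((11 + 6)*0)*18 - 43 = (17*0)*18 - 43 = 0*18 - 43 = 0 - 43 = -43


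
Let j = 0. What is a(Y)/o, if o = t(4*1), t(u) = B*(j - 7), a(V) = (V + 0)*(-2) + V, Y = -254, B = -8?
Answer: 127/28 ≈ 4.5357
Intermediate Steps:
a(V) = -V (a(V) = V*(-2) + V = -2*V + V = -V)
t(u) = 56 (t(u) = -8*(0 - 7) = -8*(-7) = 56)
o = 56
a(Y)/o = -1*(-254)/56 = 254*(1/56) = 127/28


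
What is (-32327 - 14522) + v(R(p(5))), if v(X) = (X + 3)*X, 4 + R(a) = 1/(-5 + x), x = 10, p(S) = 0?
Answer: -1171149/25 ≈ -46846.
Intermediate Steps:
R(a) = -19/5 (R(a) = -4 + 1/(-5 + 10) = -4 + 1/5 = -19/5)
v(X) = X*(3 + X) (v(X) = (3 + X)*X = X*(3 + X))
(-32327 - 14522) + v(R(p(5))) = (-32327 - 14522) - 19*(3 - 19/5)/5 = -46849 - 19/5*(-4/5) = -46849 + 76/25 = -1171149/25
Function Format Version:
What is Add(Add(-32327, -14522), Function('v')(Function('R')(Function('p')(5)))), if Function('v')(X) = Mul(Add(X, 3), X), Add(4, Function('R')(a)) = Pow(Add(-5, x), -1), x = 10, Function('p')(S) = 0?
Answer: Rational(-1171149, 25) ≈ -46846.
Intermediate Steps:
Function('R')(a) = Rational(-19, 5) (Function('R')(a) = Add(-4, Pow(Add(-5, 10), -1)) = Add(-4, Pow(5, -1)) = Add(-4, Rational(1, 5)) = Rational(-19, 5))
Function('v')(X) = Mul(X, Add(3, X)) (Function('v')(X) = Mul(Add(3, X), X) = Mul(X, Add(3, X)))
Add(Add(-32327, -14522), Function('v')(Function('R')(Function('p')(5)))) = Add(Add(-32327, -14522), Mul(Rational(-19, 5), Add(3, Rational(-19, 5)))) = Add(-46849, Mul(Rational(-19, 5), Rational(-4, 5))) = Add(-46849, Rational(76, 25)) = Rational(-1171149, 25)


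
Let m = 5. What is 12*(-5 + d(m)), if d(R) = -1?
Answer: -72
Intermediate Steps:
12*(-5 + d(m)) = 12*(-5 - 1) = 12*(-6) = -72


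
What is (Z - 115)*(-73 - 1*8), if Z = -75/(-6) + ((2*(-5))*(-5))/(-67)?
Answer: 1120635/134 ≈ 8363.0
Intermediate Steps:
Z = 1575/134 (Z = -75*(-⅙) - 10*(-5)*(-1/67) = 25/2 + 50*(-1/67) = 25/2 - 50/67 = 1575/134 ≈ 11.754)
(Z - 115)*(-73 - 1*8) = (1575/134 - 115)*(-73 - 1*8) = -13835*(-73 - 8)/134 = -13835/134*(-81) = 1120635/134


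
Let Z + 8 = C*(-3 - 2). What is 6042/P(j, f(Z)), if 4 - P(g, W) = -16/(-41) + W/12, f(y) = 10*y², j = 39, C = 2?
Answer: -123861/5461 ≈ -22.681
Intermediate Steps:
Z = -18 (Z = -8 + 2*(-3 - 2) = -8 + 2*(-5) = -8 - 10 = -18)
P(g, W) = 148/41 - W/12 (P(g, W) = 4 - (-16/(-41) + W/12) = 4 - (-16*(-1/41) + W*(1/12)) = 4 - (16/41 + W/12) = 4 + (-16/41 - W/12) = 148/41 - W/12)
6042/P(j, f(Z)) = 6042/(148/41 - 5*(-18)²/6) = 6042/(148/41 - 5*324/6) = 6042/(148/41 - 1/12*3240) = 6042/(148/41 - 270) = 6042/(-10922/41) = 6042*(-41/10922) = -123861/5461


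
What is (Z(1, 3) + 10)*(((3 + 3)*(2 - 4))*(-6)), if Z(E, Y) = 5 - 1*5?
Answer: 720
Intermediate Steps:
Z(E, Y) = 0 (Z(E, Y) = 5 - 5 = 0)
(Z(1, 3) + 10)*(((3 + 3)*(2 - 4))*(-6)) = (0 + 10)*(((3 + 3)*(2 - 4))*(-6)) = 10*((6*(-2))*(-6)) = 10*(-12*(-6)) = 10*72 = 720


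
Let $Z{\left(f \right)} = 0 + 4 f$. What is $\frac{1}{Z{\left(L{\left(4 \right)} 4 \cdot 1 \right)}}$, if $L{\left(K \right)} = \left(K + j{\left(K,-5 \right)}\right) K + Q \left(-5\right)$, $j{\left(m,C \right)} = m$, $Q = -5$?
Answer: $\frac{1}{912} \approx 0.0010965$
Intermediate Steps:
$L{\left(K \right)} = 25 + 2 K^{2}$ ($L{\left(K \right)} = \left(K + K\right) K - -25 = 2 K K + 25 = 2 K^{2} + 25 = 25 + 2 K^{2}$)
$Z{\left(f \right)} = 4 f$
$\frac{1}{Z{\left(L{\left(4 \right)} 4 \cdot 1 \right)}} = \frac{1}{4 \left(25 + 2 \cdot 4^{2}\right) 4 \cdot 1} = \frac{1}{4 \left(25 + 2 \cdot 16\right) 4 \cdot 1} = \frac{1}{4 \left(25 + 32\right) 4 \cdot 1} = \frac{1}{4 \cdot 57 \cdot 4 \cdot 1} = \frac{1}{4 \cdot 228 \cdot 1} = \frac{1}{4 \cdot 228} = \frac{1}{912}$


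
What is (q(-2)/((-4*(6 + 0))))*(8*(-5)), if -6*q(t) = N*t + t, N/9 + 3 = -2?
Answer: -220/9 ≈ -24.444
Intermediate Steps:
N = -45 (N = -27 + 9*(-2) = -27 - 18 = -45)
q(t) = 22*t/3 (q(t) = -(-45*t + t)/6 = -(-22)*t/3 = 22*t/3)
(q(-2)/((-4*(6 + 0))))*(8*(-5)) = (((22/3)*(-2))/((-4*(6 + 0))))*(8*(-5)) = -44/(3*((-4*6)))*(-40) = -44/3/(-24)*(-40) = -44/3*(-1/24)*(-40) = (11/18)*(-40) = -220/9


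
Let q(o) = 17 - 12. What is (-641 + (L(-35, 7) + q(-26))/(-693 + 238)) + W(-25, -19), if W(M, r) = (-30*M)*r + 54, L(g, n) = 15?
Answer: -1350171/91 ≈ -14837.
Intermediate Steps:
q(o) = 5
W(M, r) = 54 - 30*M*r (W(M, r) = -30*M*r + 54 = 54 - 30*M*r)
(-641 + (L(-35, 7) + q(-26))/(-693 + 238)) + W(-25, -19) = (-641 + (15 + 5)/(-693 + 238)) + (54 - 30*(-25)*(-19)) = (-641 + 20/(-455)) + (54 - 14250) = (-641 + 20*(-1/455)) - 14196 = (-641 - 4/91) - 14196 = -58335/91 - 14196 = -1350171/91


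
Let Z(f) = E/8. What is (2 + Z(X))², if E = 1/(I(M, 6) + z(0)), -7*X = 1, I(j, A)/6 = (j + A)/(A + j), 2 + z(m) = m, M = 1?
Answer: 4225/1024 ≈ 4.1260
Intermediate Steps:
z(m) = -2 + m
I(j, A) = 6 (I(j, A) = 6*((j + A)/(A + j)) = 6*((A + j)/(A + j)) = 6*1 = 6)
X = -⅐ (X = -⅐*1 = -⅐ ≈ -0.14286)
E = ¼ (E = 1/(6 + (-2 + 0)) = 1/(6 - 2) = 1/4 = ¼ ≈ 0.25000)
Z(f) = 1/32 (Z(f) = (¼)/8 = (¼)*(⅛) = 1/32)
(2 + Z(X))² = (2 + 1/32)² = (65/32)² = 4225/1024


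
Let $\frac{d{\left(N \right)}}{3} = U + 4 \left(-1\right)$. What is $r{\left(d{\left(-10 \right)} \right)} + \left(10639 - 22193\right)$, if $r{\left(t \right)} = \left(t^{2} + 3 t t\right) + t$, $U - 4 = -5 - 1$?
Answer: $-10276$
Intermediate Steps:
$U = -2$ ($U = 4 - 6 = -2$)
$d{\left(N \right)} = -18$ ($d{\left(N \right)} = 3 \left(-2 + 4 \left(-1\right)\right) = 3 \left(-2 - 4\right) = 3 \left(-6\right) = -18$)
$r{\left(t \right)} = t + 4 t^{2}$ ($r{\left(t \right)} = \left(t^{2} + 3 t^{2}\right) + t = 4 t^{2} + t = t + 4 t^{2}$)
$r{\left(d{\left(-10 \right)} \right)} + \left(10639 - 22193\right) = - 18 \left(1 + 4 \left(-18\right)\right) + \left(10639 - 22193\right) = - 18 \left(1 - 72\right) - 11554 = \left(-18\right) \left(-71\right) - 11554 = 1278 - 11554 = -10276$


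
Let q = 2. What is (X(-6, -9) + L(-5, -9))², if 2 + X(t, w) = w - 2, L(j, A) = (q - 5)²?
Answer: 16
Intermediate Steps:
L(j, A) = 9 (L(j, A) = (2 - 5)² = (-3)² = 9)
X(t, w) = -4 + w (X(t, w) = -2 + (w - 2) = -2 + (-2 + w) = -4 + w)
(X(-6, -9) + L(-5, -9))² = ((-4 - 9) + 9)² = (-13 + 9)² = (-4)² = 16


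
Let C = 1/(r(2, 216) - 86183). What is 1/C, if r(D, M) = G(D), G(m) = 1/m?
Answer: -172365/2 ≈ -86183.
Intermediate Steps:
r(D, M) = 1/D
C = -2/172365 (C = 1/(1/2 - 86183) = 1/(½ - 86183) = 1/(-172365/2) = -2/172365 ≈ -1.1603e-5)
1/C = 1/(-2/172365) = -172365/2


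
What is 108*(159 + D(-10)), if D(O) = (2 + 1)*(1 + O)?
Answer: 14256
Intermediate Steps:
D(O) = 3 + 3*O (D(O) = 3*(1 + O) = 3 + 3*O)
108*(159 + D(-10)) = 108*(159 + (3 + 3*(-10))) = 108*(159 + (3 - 30)) = 108*(159 - 27) = 108*132 = 14256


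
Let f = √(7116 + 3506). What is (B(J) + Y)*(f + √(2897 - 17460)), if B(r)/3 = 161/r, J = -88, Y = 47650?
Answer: 4192717*√10622/88 + 4192717*I*√14563/88 ≈ 4.9104e+6 + 5.7496e+6*I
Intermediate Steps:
f = √10622 ≈ 103.06
B(r) = 483/r (B(r) = 3*(161/r) = 483/r)
(B(J) + Y)*(f + √(2897 - 17460)) = (483/(-88) + 47650)*(√10622 + √(2897 - 17460)) = (483*(-1/88) + 47650)*(√10622 + √(-14563)) = (-483/88 + 47650)*(√10622 + I*√14563) = 4192717*(√10622 + I*√14563)/88 = 4192717*√10622/88 + 4192717*I*√14563/88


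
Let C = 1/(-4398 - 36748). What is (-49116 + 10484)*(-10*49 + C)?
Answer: 389440325956/20573 ≈ 1.8930e+7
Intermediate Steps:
C = -1/41146 (C = 1/(-41146) = -1/41146 ≈ -2.4304e-5)
(-49116 + 10484)*(-10*49 + C) = (-49116 + 10484)*(-10*49 - 1/41146) = -38632*(-490 - 1/41146) = -38632*(-20161541/41146) = 389440325956/20573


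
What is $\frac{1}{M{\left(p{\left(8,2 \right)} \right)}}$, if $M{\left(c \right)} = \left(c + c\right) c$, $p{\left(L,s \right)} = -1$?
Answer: $\frac{1}{2} \approx 0.5$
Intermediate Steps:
$M{\left(c \right)} = 2 c^{2}$ ($M{\left(c \right)} = 2 c c = 2 c^{2}$)
$\frac{1}{M{\left(p{\left(8,2 \right)} \right)}} = \frac{1}{2 \left(-1\right)^{2}} = \frac{1}{2 \cdot 1} = \frac{1}{2}$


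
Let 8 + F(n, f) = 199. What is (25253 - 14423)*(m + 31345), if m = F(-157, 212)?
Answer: 341534880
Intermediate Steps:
F(n, f) = 191 (F(n, f) = -8 + 199 = 191)
m = 191
(25253 - 14423)*(m + 31345) = (25253 - 14423)*(191 + 31345) = 10830*31536 = 341534880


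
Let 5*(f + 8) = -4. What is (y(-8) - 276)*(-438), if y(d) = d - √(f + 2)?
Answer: 124392 + 438*I*√170/5 ≈ 1.2439e+5 + 1142.2*I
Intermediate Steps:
f = -44/5 (f = -8 + (⅕)*(-4) = -8 - ⅘ = -44/5 ≈ -8.8000)
y(d) = d - I*√170/5 (y(d) = d - √(-44/5 + 2) = d - √(-34/5) = d - I*√170/5)
(y(-8) - 276)*(-438) = ((-8 - I*√170/5) - 276)*(-438) = (-284 - I*√170/5)*(-438) = 124392 + 438*I*√170/5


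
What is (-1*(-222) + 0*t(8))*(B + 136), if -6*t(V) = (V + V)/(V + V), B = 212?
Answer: 77256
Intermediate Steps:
t(V) = -⅙ (t(V) = -(V + V)/(6*(V + V)) = -2*V/(6*(2*V)) = -2*V*1/(2*V)/6 = -⅙*1 = -⅙)
(-1*(-222) + 0*t(8))*(B + 136) = (-1*(-222) + 0*(-⅙))*(212 + 136) = (222 + 0)*348 = 222*348 = 77256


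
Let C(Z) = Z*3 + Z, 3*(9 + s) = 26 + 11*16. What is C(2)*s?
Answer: 1400/3 ≈ 466.67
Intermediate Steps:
s = 175/3 (s = -9 + (26 + 11*16)/3 = -9 + (26 + 176)/3 = -9 + (⅓)*202 = -9 + 202/3 = 175/3 ≈ 58.333)
C(Z) = 4*Z (C(Z) = 3*Z + Z = 4*Z)
C(2)*s = (4*2)*(175/3) = 8*(175/3) = 1400/3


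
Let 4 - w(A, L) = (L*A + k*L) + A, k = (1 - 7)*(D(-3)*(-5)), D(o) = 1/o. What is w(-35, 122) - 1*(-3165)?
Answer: 8694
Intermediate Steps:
k = -10 (k = (1 - 7)*(-5/(-3)) = -(-2)*(-5) = -6*5/3 = -10)
w(A, L) = 4 - A + 10*L - A*L (w(A, L) = 4 - ((L*A - 10*L) + A) = 4 - ((A*L - 10*L) + A) = 4 - ((-10*L + A*L) + A) = 4 - (A - 10*L + A*L) = 4 + (-A + 10*L - A*L) = 4 - A + 10*L - A*L)
w(-35, 122) - 1*(-3165) = (4 - 1*(-35) + 10*122 - 1*(-35)*122) - 1*(-3165) = (4 + 35 + 1220 + 4270) + 3165 = 5529 + 3165 = 8694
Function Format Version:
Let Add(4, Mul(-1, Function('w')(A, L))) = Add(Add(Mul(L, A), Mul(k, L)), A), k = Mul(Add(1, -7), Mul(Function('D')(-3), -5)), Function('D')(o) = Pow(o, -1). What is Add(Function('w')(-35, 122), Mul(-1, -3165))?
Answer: 8694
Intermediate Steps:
k = -10 (k = Mul(Add(1, -7), Mul(Pow(-3, -1), -5)) = Mul(-6, Mul(Rational(-1, 3), -5)) = Mul(-6, Rational(5, 3)) = -10)
Function('w')(A, L) = Add(4, Mul(-1, A), Mul(10, L), Mul(-1, A, L)) (Function('w')(A, L) = Add(4, Mul(-1, Add(Add(Mul(L, A), Mul(-10, L)), A))) = Add(4, Mul(-1, Add(Add(Mul(A, L), Mul(-10, L)), A))) = Add(4, Mul(-1, Add(Add(Mul(-10, L), Mul(A, L)), A))) = Add(4, Mul(-1, Add(A, Mul(-10, L), Mul(A, L)))) = Add(4, Add(Mul(-1, A), Mul(10, L), Mul(-1, A, L))) = Add(4, Mul(-1, A), Mul(10, L), Mul(-1, A, L)))
Add(Function('w')(-35, 122), Mul(-1, -3165)) = Add(Add(4, Mul(-1, -35), Mul(10, 122), Mul(-1, -35, 122)), Mul(-1, -3165)) = Add(Add(4, 35, 1220, 4270), 3165) = Add(5529, 3165) = 8694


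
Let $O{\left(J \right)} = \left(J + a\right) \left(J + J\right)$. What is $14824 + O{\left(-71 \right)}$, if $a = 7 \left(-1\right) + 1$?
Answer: $25758$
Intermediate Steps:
$a = -6$ ($a = -7 + 1 = -6$)
$O{\left(J \right)} = 2 J \left(-6 + J\right)$ ($O{\left(J \right)} = \left(J - 6\right) \left(J + J\right) = \left(-6 + J\right) 2 J = 2 J \left(-6 + J\right)$)
$14824 + O{\left(-71 \right)} = 14824 + 2 \left(-71\right) \left(-6 - 71\right) = 14824 + 2 \left(-71\right) \left(-77\right) = 14824 + 10934 = 25758$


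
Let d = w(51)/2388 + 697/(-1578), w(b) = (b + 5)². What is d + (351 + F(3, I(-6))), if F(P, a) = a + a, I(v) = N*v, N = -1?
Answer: 38087889/104674 ≈ 363.87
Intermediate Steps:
w(b) = (5 + b)²
I(v) = -v
F(P, a) = 2*a
d = 91227/104674 (d = (5 + 51)²/2388 + 697/(-1578) = 56²*(1/2388) + 697*(-1/1578) = 3136*(1/2388) - 697/1578 = 784/597 - 697/1578 = 91227/104674 ≈ 0.87153)
d + (351 + F(3, I(-6))) = 91227/104674 + (351 + 2*(-1*(-6))) = 91227/104674 + (351 + 2*6) = 91227/104674 + (351 + 12) = 91227/104674 + 363 = 38087889/104674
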